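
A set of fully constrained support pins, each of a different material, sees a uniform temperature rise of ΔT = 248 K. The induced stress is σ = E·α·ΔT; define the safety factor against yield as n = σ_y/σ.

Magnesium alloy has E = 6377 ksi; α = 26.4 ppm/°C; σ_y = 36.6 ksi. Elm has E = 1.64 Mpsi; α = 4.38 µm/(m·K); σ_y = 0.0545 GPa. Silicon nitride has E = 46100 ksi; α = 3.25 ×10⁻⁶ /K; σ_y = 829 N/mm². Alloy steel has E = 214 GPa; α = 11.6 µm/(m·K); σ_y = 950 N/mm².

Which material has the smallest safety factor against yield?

magnesium alloy

In consistent units (E in GPa, α in ×10⁻⁶/K, σ_y in MPa):
  magnesium alloy: E = 43.97, α = 26.4, σ_y = 252.3 → σ = 288 MPa, n = 0.877
  elm: E = 11.31, α = 4.38, σ_y = 54.50 → σ = 12.3 MPa, n = 4.44
  silicon nitride: E = 317.8, α = 3.25, σ_y = 829.0 → σ = 256 MPa, n = 3.24
  alloy steel: E = 214.0, α = 11.6, σ_y = 950.0 → σ = 616 MPa, n = 1.54
The minimum is magnesium alloy at n = 0.877.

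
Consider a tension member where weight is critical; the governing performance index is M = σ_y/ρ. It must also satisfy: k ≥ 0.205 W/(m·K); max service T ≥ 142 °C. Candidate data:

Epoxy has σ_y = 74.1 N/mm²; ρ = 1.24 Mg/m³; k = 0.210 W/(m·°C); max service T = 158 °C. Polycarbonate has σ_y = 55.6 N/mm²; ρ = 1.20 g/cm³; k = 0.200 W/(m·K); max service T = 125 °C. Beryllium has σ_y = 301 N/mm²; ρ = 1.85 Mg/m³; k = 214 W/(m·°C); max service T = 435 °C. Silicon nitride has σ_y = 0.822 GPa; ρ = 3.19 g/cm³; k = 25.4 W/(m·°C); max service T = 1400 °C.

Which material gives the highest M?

silicon nitride

Screen on constraints: k ≥ 0.205 W/(m·K); max service T ≥ 142 °C. Survivors: epoxy, beryllium, silicon nitride.
Convert each candidate to consistent units, then evaluate M:
  epoxy: σ_y = 74.10 MPa, ρ = 1240 kg/m³
  beryllium: σ_y = 301.0 MPa, ρ = 1850 kg/m³
  silicon nitride: σ_y = 822.0 MPa, ρ = 3190 kg/m³
  silicon nitride: M = 258 kN·m/kg
  beryllium: M = 163 kN·m/kg
  epoxy: M = 59.8 kN·m/kg
Silicon nitride ranks first.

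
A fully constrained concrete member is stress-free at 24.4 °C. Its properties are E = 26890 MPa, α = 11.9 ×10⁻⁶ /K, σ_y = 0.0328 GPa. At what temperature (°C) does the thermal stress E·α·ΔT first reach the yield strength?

E = 26890 MPa = 26.89 GPa.
σ_y = 0.0328 GPa = 32.80 MPa.
E·α·ΔT = 32.80 MPa ⇒ ΔT = 32.80 / (26.89×10³ × 11.9×10⁻⁶) = 102.5 K.
T = 24.4 + 102.5 = 126.9 °C.

127 °C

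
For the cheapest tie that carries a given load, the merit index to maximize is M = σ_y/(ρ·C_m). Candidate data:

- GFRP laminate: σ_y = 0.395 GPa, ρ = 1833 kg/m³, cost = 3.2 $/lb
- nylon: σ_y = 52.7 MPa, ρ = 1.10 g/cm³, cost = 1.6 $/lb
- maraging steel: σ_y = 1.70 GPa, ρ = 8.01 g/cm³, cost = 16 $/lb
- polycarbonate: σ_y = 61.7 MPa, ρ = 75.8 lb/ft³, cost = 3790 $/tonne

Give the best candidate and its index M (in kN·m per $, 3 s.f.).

In SI units:
  GFRP laminate: σ_y = 395.0 MPa, ρ = 1833 kg/m³, cost = 7.055 $/kg
  nylon: σ_y = 52.70 MPa, ρ = 1100 kg/m³, cost = 3.527 $/kg
  maraging steel: σ_y = 1700 MPa, ρ = 8010 kg/m³, cost = 35.27 $/kg
  polycarbonate: σ_y = 61.70 MPa, ρ = 1214 kg/m³, cost = 3.790 $/kg
  GFRP laminate: M = 30.5 kN·m per $
  nylon: M = 13.6 kN·m per $
  polycarbonate: M = 13.4 kN·m per $
  maraging steel: M = 6.02 kN·m per $
GFRP laminate ranks first.

GFRP laminate, M = 30.5 kN·m per $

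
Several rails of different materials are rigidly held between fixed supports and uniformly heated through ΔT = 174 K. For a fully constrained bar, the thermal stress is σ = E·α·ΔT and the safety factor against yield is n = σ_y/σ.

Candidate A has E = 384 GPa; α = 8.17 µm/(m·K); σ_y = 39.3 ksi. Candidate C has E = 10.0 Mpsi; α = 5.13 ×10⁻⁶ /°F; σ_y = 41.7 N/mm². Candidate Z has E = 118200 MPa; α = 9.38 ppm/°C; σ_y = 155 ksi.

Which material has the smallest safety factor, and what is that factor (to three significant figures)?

candidate C, n = 0.376

In consistent units (E in GPa, α in ×10⁻⁶/K, σ_y in MPa):
  candidate A: E = 384.0, α = 8.17, σ_y = 271.0 → σ = 546 MPa, n = 0.496
  candidate C: E = 68.95, α = 9.23, σ_y = 41.70 → σ = 111 MPa, n = 0.376
  candidate Z: E = 118.2, α = 9.38, σ_y = 1069 → σ = 193 MPa, n = 5.54
Smallest n: candidate C with n = 0.376.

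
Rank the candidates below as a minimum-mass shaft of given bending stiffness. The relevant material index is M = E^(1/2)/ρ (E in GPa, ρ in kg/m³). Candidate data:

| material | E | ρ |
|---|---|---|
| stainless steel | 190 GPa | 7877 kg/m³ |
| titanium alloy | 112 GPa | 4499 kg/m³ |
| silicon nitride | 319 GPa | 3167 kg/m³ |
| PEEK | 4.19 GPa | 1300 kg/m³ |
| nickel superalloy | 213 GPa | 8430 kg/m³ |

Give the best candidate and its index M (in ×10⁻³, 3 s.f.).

Per-candidate index values:
  silicon nitride: M = 5.64×10⁻³
  titanium alloy: M = 2.35×10⁻³
  stainless steel: M = 1.75×10⁻³
  nickel superalloy: M = 1.73×10⁻³
  PEEK: M = 1.57×10⁻³
Highest index: silicon nitride.

silicon nitride, M = 5.64×10⁻³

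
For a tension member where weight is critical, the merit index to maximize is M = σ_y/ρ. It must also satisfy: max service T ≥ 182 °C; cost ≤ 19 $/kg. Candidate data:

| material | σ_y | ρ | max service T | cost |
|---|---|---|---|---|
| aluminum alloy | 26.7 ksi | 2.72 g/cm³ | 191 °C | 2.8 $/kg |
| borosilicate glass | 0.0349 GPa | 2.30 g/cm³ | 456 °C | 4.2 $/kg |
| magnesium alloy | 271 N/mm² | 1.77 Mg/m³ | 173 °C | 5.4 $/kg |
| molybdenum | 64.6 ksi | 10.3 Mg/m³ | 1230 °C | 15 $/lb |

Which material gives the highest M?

Screen on constraints: max service T ≥ 182 °C; cost ≤ 19 $/kg. Survivors: aluminum alloy, borosilicate glass.
In SI units:
  aluminum alloy: σ_y = 184.1 MPa, ρ = 2720 kg/m³
  borosilicate glass: σ_y = 34.90 MPa, ρ = 2300 kg/m³
  aluminum alloy: M = 67.7 kN·m/kg
  borosilicate glass: M = 15.2 kN·m/kg
Aluminum alloy ranks first.

aluminum alloy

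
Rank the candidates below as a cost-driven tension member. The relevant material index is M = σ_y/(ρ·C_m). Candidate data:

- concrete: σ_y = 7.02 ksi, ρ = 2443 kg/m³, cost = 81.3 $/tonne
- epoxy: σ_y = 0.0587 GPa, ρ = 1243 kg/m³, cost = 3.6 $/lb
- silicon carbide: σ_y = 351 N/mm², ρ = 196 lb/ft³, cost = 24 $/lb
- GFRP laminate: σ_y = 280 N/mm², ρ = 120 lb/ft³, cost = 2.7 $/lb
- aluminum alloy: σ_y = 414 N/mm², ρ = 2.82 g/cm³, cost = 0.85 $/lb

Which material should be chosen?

concrete

Convert each candidate to consistent units, then evaluate M:
  concrete: σ_y = 48.40 MPa, ρ = 2443 kg/m³, cost = 0.08130 $/kg
  epoxy: σ_y = 58.70 MPa, ρ = 1243 kg/m³, cost = 7.937 $/kg
  silicon carbide: σ_y = 351.0 MPa, ρ = 3140 kg/m³, cost = 52.91 $/kg
  GFRP laminate: σ_y = 280.0 MPa, ρ = 1922 kg/m³, cost = 5.952 $/kg
  aluminum alloy: σ_y = 414.0 MPa, ρ = 2820 kg/m³, cost = 1.874 $/kg
  concrete: M = 244 kN·m per $
  aluminum alloy: M = 78.3 kN·m per $
  GFRP laminate: M = 24.5 kN·m per $
  epoxy: M = 5.95 kN·m per $
  silicon carbide: M = 2.11 kN·m per $
Concrete ranks first.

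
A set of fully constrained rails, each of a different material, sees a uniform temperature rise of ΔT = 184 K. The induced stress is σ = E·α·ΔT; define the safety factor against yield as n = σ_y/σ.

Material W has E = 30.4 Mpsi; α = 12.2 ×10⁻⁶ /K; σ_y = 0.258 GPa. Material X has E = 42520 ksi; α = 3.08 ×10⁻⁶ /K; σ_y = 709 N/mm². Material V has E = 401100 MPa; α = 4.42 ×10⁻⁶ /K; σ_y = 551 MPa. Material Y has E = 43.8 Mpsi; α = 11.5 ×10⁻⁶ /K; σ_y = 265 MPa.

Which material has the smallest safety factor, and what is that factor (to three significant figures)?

In consistent units (E in GPa, α in ×10⁻⁶/K, σ_y in MPa):
  material W: E = 209.6, α = 12.2, σ_y = 258.0 → σ = 471 MPa, n = 0.548
  material X: E = 293.2, α = 3.08, σ_y = 709.0 → σ = 166 MPa, n = 4.27
  material V: E = 401.1, α = 4.42, σ_y = 551.0 → σ = 326 MPa, n = 1.69
  material Y: E = 302.0, α = 11.5, σ_y = 265.0 → σ = 639 MPa, n = 0.415
The minimum is material Y at n = 0.415.

material Y, n = 0.415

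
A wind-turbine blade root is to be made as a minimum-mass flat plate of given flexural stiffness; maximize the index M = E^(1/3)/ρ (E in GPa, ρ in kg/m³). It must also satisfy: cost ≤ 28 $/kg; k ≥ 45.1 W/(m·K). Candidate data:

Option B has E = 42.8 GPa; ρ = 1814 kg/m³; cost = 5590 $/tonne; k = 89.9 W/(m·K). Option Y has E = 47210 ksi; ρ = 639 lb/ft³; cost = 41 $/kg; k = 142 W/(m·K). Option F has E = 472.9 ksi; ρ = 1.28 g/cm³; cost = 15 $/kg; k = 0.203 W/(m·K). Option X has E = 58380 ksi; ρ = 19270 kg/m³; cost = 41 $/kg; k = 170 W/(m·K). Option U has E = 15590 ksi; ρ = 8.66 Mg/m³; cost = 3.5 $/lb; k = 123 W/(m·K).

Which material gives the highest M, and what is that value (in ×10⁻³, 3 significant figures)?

option B, M = 1.93×10⁻³

Screen on constraints: cost ≤ 28 $/kg; k ≥ 45.1 W/(m·K). Survivors: option B, option U.
In SI units:
  option B: E = 42.80 GPa, ρ = 1814 kg/m³
  option U: E = 107.5 GPa, ρ = 8660 kg/m³
  option B: M = 1.93×10⁻³
  option U: M = 0.549×10⁻³
Highest index: option B.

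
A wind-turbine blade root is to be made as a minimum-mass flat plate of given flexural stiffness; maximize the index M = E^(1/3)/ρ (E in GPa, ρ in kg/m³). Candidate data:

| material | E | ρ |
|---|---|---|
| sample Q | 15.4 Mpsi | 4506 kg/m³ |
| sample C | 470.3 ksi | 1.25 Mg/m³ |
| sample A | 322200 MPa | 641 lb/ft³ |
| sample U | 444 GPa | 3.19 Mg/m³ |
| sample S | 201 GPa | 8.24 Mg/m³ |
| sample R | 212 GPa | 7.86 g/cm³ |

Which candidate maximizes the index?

In SI units:
  sample Q: E = 106.2 GPa, ρ = 4506 kg/m³
  sample C: E = 3.243 GPa, ρ = 1250 kg/m³
  sample A: E = 322.2 GPa, ρ = 10270 kg/m³
  sample U: E = 444.0 GPa, ρ = 3190 kg/m³
  sample S: E = 201.0 GPa, ρ = 8240 kg/m³
  sample R: E = 212.0 GPa, ρ = 7860 kg/m³
  sample U: M = 2.39×10⁻³
  sample C: M = 1.18×10⁻³
  sample Q: M = 1.05×10⁻³
  sample R: M = 0.759×10⁻³
  sample S: M = 0.711×10⁻³
  sample A: M = 0.668×10⁻³
The maximum is for sample U.

sample U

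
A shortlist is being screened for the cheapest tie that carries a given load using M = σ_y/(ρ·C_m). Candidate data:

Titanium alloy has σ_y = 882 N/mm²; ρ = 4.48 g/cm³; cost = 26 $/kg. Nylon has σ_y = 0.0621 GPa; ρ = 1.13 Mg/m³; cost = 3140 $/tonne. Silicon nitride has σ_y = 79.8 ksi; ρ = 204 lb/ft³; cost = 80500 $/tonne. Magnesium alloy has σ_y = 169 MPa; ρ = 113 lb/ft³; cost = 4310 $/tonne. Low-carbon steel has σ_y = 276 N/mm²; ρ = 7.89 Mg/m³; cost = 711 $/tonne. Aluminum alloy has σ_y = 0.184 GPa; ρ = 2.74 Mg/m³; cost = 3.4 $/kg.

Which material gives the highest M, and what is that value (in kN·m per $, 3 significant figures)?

After converting to SI:
  titanium alloy: σ_y = 882.0 MPa, ρ = 4480 kg/m³, cost = 26.00 $/kg
  nylon: σ_y = 62.10 MPa, ρ = 1130 kg/m³, cost = 3.140 $/kg
  silicon nitride: σ_y = 550.2 MPa, ρ = 3268 kg/m³, cost = 80.50 $/kg
  magnesium alloy: σ_y = 169.0 MPa, ρ = 1810 kg/m³, cost = 4.310 $/kg
  low-carbon steel: σ_y = 276.0 MPa, ρ = 7890 kg/m³, cost = 0.7110 $/kg
  aluminum alloy: σ_y = 184.0 MPa, ρ = 2740 kg/m³, cost = 3.400 $/kg
  low-carbon steel: M = 49.2 kN·m per $
  magnesium alloy: M = 21.7 kN·m per $
  aluminum alloy: M = 19.8 kN·m per $
  nylon: M = 17.5 kN·m per $
  titanium alloy: M = 7.57 kN·m per $
  silicon nitride: M = 2.09 kN·m per $
The maximum is for low-carbon steel.

low-carbon steel, M = 49.2 kN·m per $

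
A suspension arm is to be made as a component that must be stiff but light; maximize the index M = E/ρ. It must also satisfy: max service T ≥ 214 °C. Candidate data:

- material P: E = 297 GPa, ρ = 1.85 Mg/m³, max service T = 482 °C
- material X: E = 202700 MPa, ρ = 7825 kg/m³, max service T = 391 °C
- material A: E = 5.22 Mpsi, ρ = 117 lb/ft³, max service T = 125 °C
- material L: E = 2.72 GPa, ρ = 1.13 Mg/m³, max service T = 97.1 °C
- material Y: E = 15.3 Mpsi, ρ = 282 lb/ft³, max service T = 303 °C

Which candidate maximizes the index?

Screen on constraints: max service T ≥ 214 °C. Survivors: material P, material X, material Y.
In SI units:
  material P: E = 297.0 GPa, ρ = 1850 kg/m³
  material X: E = 202.7 GPa, ρ = 7825 kg/m³
  material Y: E = 105.5 GPa, ρ = 4517 kg/m³
  material P: M = 161 MN·m/kg
  material X: M = 25.9 MN·m/kg
  material Y: M = 23.4 MN·m/kg
The maximum is for material P.

material P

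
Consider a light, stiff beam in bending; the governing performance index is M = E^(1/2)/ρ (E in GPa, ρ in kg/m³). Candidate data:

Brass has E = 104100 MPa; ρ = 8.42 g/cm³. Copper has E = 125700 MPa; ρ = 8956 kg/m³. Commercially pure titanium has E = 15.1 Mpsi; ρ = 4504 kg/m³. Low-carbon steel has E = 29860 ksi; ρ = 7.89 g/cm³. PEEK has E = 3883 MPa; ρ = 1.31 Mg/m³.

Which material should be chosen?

commercially pure titanium

Putting every candidate on a common basis:
  brass: E = 104.1 GPa, ρ = 8420 kg/m³
  copper: E = 125.7 GPa, ρ = 8956 kg/m³
  commercially pure titanium: E = 104.1 GPa, ρ = 4504 kg/m³
  low-carbon steel: E = 205.9 GPa, ρ = 7890 kg/m³
  PEEK: E = 3.883 GPa, ρ = 1310 kg/m³
  commercially pure titanium: M = 2.27×10⁻³
  low-carbon steel: M = 1.82×10⁻³
  PEEK: M = 1.50×10⁻³
  copper: M = 1.25×10⁻³
  brass: M = 1.21×10⁻³
The maximum is for commercially pure titanium.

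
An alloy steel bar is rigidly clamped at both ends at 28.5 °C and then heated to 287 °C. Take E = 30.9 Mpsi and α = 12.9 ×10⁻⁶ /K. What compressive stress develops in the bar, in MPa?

710 MPa

E = 30.9 Mpsi = 213.0 GPa.
ΔT = 258.5 K. Constrained thermal stress σ = E·α·ΔT = 213.0×10³ MPa × 12.9×10⁻⁶ × 258.5 = 710 MPa (compressive).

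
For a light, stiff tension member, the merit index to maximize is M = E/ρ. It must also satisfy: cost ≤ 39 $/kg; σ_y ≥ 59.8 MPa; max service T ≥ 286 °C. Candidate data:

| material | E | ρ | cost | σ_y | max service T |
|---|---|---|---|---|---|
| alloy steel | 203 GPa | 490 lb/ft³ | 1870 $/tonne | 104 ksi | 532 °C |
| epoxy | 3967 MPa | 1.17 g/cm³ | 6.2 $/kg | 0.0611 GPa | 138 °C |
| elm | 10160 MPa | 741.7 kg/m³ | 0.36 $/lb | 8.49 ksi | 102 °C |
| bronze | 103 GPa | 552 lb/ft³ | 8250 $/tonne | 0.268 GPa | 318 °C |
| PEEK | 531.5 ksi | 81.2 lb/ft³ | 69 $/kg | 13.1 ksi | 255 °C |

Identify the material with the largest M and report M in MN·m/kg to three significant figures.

Screen on constraints: cost ≤ 39 $/kg; σ_y ≥ 59.8 MPa; max service T ≥ 286 °C. Survivors: alloy steel, bronze.
Normalizing units and computing the index:
  alloy steel: E = 203.0 GPa, ρ = 7849 kg/m³
  bronze: E = 103.0 GPa, ρ = 8842 kg/m³
  alloy steel: M = 25.9 MN·m/kg
  bronze: M = 11.6 MN·m/kg
Highest index: alloy steel.

alloy steel, M = 25.9 MN·m/kg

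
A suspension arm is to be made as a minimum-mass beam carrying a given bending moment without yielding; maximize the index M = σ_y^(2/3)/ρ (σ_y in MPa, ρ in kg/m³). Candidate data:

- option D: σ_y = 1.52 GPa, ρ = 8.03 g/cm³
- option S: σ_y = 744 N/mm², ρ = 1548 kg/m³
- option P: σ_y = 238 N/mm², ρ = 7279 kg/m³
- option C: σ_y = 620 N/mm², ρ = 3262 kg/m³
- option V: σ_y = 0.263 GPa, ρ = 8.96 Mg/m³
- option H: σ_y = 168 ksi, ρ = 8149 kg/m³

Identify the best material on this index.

option S

Normalizing units and computing the index:
  option D: σ_y = 1520 MPa, ρ = 8030 kg/m³
  option S: σ_y = 744.0 MPa, ρ = 1548 kg/m³
  option P: σ_y = 238.0 MPa, ρ = 7279 kg/m³
  option C: σ_y = 620.0 MPa, ρ = 3262 kg/m³
  option V: σ_y = 263.0 MPa, ρ = 8960 kg/m³
  option H: σ_y = 1158 MPa, ρ = 8149 kg/m³
  option S: M = 53.0×10⁻³
  option C: M = 22.3×10⁻³
  option D: M = 16.5×10⁻³
  option H: M = 13.5×10⁻³
  option P: M = 5.28×10⁻³
  option V: M = 4.58×10⁻³
Option S ranks first.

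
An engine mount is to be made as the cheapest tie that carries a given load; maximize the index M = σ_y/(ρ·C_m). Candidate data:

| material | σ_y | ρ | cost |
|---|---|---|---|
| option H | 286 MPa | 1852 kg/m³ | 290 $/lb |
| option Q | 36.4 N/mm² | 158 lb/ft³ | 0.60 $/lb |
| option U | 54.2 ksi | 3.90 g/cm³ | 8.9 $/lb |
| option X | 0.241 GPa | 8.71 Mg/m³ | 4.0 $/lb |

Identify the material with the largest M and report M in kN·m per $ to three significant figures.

option Q, M = 10.9 kN·m per $

Convert each candidate to consistent units, then evaluate M:
  option H: σ_y = 286.0 MPa, ρ = 1852 kg/m³, cost = 639.3 $/kg
  option Q: σ_y = 36.40 MPa, ρ = 2531 kg/m³, cost = 1.323 $/kg
  option U: σ_y = 373.7 MPa, ρ = 3900 kg/m³, cost = 19.62 $/kg
  option X: σ_y = 241.0 MPa, ρ = 8710 kg/m³, cost = 8.818 $/kg
  option Q: M = 10.9 kN·m per $
  option U: M = 4.88 kN·m per $
  option X: M = 3.14 kN·m per $
  option H: M = 0.242 kN·m per $
Highest index: option Q.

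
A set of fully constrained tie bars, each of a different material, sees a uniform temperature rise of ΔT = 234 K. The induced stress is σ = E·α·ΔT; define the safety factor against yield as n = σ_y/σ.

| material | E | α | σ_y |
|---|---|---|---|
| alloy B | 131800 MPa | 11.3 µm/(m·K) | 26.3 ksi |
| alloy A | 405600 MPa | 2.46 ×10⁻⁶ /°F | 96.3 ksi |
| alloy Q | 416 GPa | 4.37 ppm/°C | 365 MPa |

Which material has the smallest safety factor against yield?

In consistent units (E in GPa, α in ×10⁻⁶/K, σ_y in MPa):
  alloy B: E = 131.8, α = 11.3, σ_y = 181.3 → σ = 349 MPa, n = 0.520
  alloy A: E = 405.6, α = 4.43, σ_y = 664.0 → σ = 420 MPa, n = 1.58
  alloy Q: E = 416.0, α = 4.37, σ_y = 365.0 → σ = 425 MPa, n = 0.858
The minimum is alloy B at n = 0.520.

alloy B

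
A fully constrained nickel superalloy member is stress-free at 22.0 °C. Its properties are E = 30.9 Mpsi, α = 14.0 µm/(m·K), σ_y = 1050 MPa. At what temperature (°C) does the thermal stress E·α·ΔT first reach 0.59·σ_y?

230 °C

E = 30.9 Mpsi = 213.0 GPa.
E·α·ΔT = 619.5 MPa ⇒ ΔT = 619.5 / (213.0×10³ × 14.0×10⁻⁶) = 207.7 K.
T = 22.0 + 207.7 = 229.7 °C.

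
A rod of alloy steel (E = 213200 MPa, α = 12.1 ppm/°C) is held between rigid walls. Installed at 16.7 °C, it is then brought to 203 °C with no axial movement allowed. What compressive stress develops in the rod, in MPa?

E = 213200 MPa = 213.2 GPa.
ΔT = 186.3 K. Constrained thermal stress σ = E·α·ΔT = 213.2×10³ MPa × 12.1×10⁻⁶ × 186.3 = 481 MPa (compressive).

481 MPa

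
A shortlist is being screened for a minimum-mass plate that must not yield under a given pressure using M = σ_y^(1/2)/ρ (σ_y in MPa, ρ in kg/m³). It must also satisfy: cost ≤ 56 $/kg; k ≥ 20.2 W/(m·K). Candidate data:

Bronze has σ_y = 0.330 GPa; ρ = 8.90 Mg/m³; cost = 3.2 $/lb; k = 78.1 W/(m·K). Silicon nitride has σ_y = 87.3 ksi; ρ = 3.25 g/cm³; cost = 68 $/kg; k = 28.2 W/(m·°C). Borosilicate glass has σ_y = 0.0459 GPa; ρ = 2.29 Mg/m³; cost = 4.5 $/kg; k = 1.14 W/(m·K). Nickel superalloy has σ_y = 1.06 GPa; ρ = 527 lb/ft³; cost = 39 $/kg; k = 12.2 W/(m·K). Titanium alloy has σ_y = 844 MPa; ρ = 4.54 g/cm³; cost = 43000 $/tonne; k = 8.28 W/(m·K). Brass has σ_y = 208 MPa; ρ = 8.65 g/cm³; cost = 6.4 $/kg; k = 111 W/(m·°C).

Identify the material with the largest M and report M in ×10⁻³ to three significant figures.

bronze, M = 2.04×10⁻³

Screen on constraints: cost ≤ 56 $/kg; k ≥ 20.2 W/(m·K). Survivors: bronze, brass.
In SI units:
  bronze: σ_y = 330.0 MPa, ρ = 8900 kg/m³
  brass: σ_y = 208.0 MPa, ρ = 8650 kg/m³
  bronze: M = 2.04×10⁻³
  brass: M = 1.67×10⁻³
Highest index: bronze.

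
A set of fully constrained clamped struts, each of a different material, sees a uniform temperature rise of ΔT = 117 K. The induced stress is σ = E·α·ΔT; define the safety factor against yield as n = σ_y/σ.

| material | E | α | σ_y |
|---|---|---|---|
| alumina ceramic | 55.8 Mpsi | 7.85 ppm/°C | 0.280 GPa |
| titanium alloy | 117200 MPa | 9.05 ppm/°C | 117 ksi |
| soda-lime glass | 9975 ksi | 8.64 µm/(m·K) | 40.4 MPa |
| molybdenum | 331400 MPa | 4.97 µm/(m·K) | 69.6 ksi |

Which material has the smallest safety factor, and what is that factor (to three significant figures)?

soda-lime glass, n = 0.581

Converting E to GPa, α to ×10⁻⁶/K, σ_y to MPa, then σ and n for each:
  alumina ceramic: E = 384.7, α = 7.85, σ_y = 280.0 → σ = 353 MPa, n = 0.792
  titanium alloy: E = 117.2, α = 9.05, σ_y = 806.7 → σ = 124 MPa, n = 6.50
  soda-lime glass: E = 68.78, α = 8.64, σ_y = 40.40 → σ = 69.5 MPa, n = 0.581
  molybdenum: E = 331.4, α = 4.97, σ_y = 479.9 → σ = 193 MPa, n = 2.49
Smallest n: soda-lime glass with n = 0.581.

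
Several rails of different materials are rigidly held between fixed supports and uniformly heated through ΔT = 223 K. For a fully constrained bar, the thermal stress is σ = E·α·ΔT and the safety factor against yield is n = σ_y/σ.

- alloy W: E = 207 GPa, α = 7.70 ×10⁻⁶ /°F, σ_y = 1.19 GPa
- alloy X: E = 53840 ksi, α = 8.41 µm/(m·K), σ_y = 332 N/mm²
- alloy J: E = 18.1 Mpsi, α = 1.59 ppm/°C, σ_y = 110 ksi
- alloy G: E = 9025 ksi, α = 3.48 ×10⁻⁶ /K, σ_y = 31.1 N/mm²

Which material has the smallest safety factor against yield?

alloy X

With everything in SI (GPa, ×10⁻⁶/K, MPa):
  alloy W: E = 207.0, α = 13.9, σ_y = 1190 → σ = 640 MPa, n = 1.86
  alloy X: E = 371.2, α = 8.41, σ_y = 332.0 → σ = 696 MPa, n = 0.477
  alloy J: E = 124.8, α = 1.59, σ_y = 758.4 → σ = 44.2 MPa, n = 17.1
  alloy G: E = 62.23, α = 3.48, σ_y = 31.10 → σ = 48.3 MPa, n = 0.644
The minimum is alloy X at n = 0.477.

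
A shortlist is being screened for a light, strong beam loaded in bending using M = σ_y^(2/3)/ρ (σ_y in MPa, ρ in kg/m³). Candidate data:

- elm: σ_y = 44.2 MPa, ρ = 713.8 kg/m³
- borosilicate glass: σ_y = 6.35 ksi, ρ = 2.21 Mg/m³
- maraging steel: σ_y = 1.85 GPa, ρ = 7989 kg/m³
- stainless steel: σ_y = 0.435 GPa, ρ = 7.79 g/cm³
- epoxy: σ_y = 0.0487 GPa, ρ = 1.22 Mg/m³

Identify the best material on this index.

In SI units:
  elm: σ_y = 44.20 MPa, ρ = 713.8 kg/m³
  borosilicate glass: σ_y = 43.78 MPa, ρ = 2210 kg/m³
  maraging steel: σ_y = 1850 MPa, ρ = 7989 kg/m³
  stainless steel: σ_y = 435.0 MPa, ρ = 7790 kg/m³
  epoxy: σ_y = 48.70 MPa, ρ = 1220 kg/m³
  maraging steel: M = 18.9×10⁻³
  elm: M = 17.5×10⁻³
  epoxy: M = 10.9×10⁻³
  stainless steel: M = 7.37×10⁻³
  borosilicate glass: M = 5.62×10⁻³
Maraging steel ranks first.

maraging steel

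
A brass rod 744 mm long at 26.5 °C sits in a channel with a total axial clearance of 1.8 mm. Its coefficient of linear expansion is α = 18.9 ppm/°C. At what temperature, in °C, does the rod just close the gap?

α·L₀·ΔT = 1.8 mm ⇒ ΔT = 1.8 / (18.9×10⁻⁶ × 744.0) = 128.0 K.
T = 26.5 + 128.0 = 154.5 °C.

155 °C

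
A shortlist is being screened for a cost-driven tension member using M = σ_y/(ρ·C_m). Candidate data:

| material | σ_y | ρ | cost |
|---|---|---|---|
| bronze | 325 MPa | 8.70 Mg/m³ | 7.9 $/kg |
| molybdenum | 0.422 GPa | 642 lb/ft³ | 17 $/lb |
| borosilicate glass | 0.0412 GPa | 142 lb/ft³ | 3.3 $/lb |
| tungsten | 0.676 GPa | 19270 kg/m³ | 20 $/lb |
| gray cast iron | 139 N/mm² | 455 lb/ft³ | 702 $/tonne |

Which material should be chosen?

Putting every candidate on a common basis:
  bronze: σ_y = 325.0 MPa, ρ = 8700 kg/m³, cost = 7.900 $/kg
  molybdenum: σ_y = 422.0 MPa, ρ = 10280 kg/m³, cost = 37.48 $/kg
  borosilicate glass: σ_y = 41.20 MPa, ρ = 2275 kg/m³, cost = 7.275 $/kg
  tungsten: σ_y = 676.0 MPa, ρ = 19270 kg/m³, cost = 44.09 $/kg
  gray cast iron: σ_y = 139.0 MPa, ρ = 7288 kg/m³, cost = 0.7020 $/kg
  gray cast iron: M = 27.2 kN·m per $
  bronze: M = 4.73 kN·m per $
  borosilicate glass: M = 2.49 kN·m per $
  molybdenum: M = 1.09 kN·m per $
  tungsten: M = 0.796 kN·m per $
Gray cast iron has the largest M.

gray cast iron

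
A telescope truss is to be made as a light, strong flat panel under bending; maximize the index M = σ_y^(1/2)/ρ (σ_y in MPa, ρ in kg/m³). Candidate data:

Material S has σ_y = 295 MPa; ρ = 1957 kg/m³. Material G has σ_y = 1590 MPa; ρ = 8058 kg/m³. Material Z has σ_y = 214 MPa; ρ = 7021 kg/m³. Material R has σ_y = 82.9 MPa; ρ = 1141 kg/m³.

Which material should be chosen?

material S

Evaluate M for each candidate:
  material S: M = 8.78×10⁻³
  material R: M = 7.98×10⁻³
  material G: M = 4.95×10⁻³
  material Z: M = 2.08×10⁻³
The maximum is for material S.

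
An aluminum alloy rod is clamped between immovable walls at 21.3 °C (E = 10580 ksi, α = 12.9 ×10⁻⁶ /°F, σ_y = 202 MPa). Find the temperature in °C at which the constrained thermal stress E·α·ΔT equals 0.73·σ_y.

E = 10580 ksi = 72.95 GPa.
α = 12.9×10⁻⁶/°F × 9/5 = 23.2×10⁻⁶/K.
E·α·ΔT = 147.5 MPa ⇒ ΔT = 147.5 / (72.95×10³ × 23.2×10⁻⁶) = 87.06 K.
T = 21.3 + 87.06 = 108.4 °C.

108 °C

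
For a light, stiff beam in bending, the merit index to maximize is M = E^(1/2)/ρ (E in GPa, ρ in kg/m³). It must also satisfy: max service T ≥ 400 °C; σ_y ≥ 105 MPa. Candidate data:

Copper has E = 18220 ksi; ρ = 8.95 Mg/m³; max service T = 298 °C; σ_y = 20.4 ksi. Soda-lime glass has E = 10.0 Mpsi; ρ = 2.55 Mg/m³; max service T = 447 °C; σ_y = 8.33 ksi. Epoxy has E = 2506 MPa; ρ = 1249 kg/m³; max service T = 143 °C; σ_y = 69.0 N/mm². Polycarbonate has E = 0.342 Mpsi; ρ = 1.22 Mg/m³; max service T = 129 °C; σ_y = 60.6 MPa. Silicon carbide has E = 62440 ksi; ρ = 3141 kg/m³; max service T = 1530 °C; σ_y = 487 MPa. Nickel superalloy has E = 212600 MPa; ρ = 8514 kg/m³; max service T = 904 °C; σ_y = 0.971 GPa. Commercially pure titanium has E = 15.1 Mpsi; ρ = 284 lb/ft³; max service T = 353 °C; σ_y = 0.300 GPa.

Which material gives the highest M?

Screen on constraints: max service T ≥ 400 °C; σ_y ≥ 105 MPa. Survivors: silicon carbide, nickel superalloy.
In SI units:
  silicon carbide: E = 430.5 GPa, ρ = 3141 kg/m³
  nickel superalloy: E = 212.6 GPa, ρ = 8514 kg/m³
  silicon carbide: M = 6.61×10⁻³
  nickel superalloy: M = 1.71×10⁻³
The maximum is for silicon carbide.

silicon carbide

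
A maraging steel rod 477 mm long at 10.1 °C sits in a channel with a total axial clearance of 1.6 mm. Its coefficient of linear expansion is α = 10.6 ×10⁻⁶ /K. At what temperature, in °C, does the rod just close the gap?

327 °C

α·L₀·ΔT = 1.6 mm ⇒ ΔT = 1.6 / (10.6×10⁻⁶ × 477.0) = 316.4 K.
T = 10.1 + 316.4 = 326.5 °C.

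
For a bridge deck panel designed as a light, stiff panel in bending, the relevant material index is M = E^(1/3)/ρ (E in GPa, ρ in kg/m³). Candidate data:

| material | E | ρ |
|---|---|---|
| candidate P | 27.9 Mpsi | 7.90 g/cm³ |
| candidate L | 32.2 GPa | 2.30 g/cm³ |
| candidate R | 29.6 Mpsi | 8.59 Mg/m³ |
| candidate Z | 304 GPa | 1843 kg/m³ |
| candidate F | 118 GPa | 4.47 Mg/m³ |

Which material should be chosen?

In SI units:
  candidate P: E = 192.4 GPa, ρ = 7900 kg/m³
  candidate L: E = 32.20 GPa, ρ = 2300 kg/m³
  candidate R: E = 204.1 GPa, ρ = 8590 kg/m³
  candidate Z: E = 304.0 GPa, ρ = 1843 kg/m³
  candidate F: E = 118.0 GPa, ρ = 4470 kg/m³
  candidate Z: M = 3.65×10⁻³
  candidate L: M = 1.38×10⁻³
  candidate F: M = 1.10×10⁻³
  candidate P: M = 0.731×10⁻³
  candidate R: M = 0.685×10⁻³
The maximum is for candidate Z.

candidate Z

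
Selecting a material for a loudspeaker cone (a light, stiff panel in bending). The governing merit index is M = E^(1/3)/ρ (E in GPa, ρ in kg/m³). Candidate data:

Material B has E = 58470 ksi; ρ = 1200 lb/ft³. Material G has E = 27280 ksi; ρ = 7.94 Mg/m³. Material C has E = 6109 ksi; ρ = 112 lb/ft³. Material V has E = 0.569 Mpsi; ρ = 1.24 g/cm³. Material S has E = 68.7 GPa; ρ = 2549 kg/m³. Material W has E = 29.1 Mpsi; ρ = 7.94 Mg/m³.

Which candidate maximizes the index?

material C

Putting every candidate on a common basis:
  material B: E = 403.1 GPa, ρ = 19220 kg/m³
  material G: E = 188.1 GPa, ρ = 7940 kg/m³
  material C: E = 42.12 GPa, ρ = 1794 kg/m³
  material V: E = 3.923 GPa, ρ = 1240 kg/m³
  material S: E = 68.70 GPa, ρ = 2549 kg/m³
  material W: E = 200.6 GPa, ρ = 7940 kg/m³
  material C: M = 1.94×10⁻³
  material S: M = 1.61×10⁻³
  material V: M = 1.27×10⁻³
  material W: M = 0.737×10⁻³
  material G: M = 0.722×10⁻³
  material B: M = 0.384×10⁻³
Material C has the largest M.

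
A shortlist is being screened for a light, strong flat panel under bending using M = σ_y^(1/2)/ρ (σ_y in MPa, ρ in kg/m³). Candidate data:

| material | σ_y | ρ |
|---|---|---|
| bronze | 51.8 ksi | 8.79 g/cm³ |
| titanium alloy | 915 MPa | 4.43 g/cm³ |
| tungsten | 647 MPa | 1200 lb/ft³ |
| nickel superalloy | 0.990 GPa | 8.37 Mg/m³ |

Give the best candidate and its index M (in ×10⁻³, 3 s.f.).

titanium alloy, M = 6.83×10⁻³

In SI units:
  bronze: σ_y = 357.1 MPa, ρ = 8790 kg/m³
  titanium alloy: σ_y = 915.0 MPa, ρ = 4430 kg/m³
  tungsten: σ_y = 647.0 MPa, ρ = 19220 kg/m³
  nickel superalloy: σ_y = 990.0 MPa, ρ = 8370 kg/m³
  titanium alloy: M = 6.83×10⁻³
  nickel superalloy: M = 3.76×10⁻³
  bronze: M = 2.15×10⁻³
  tungsten: M = 1.32×10⁻³
Titanium alloy ranks first.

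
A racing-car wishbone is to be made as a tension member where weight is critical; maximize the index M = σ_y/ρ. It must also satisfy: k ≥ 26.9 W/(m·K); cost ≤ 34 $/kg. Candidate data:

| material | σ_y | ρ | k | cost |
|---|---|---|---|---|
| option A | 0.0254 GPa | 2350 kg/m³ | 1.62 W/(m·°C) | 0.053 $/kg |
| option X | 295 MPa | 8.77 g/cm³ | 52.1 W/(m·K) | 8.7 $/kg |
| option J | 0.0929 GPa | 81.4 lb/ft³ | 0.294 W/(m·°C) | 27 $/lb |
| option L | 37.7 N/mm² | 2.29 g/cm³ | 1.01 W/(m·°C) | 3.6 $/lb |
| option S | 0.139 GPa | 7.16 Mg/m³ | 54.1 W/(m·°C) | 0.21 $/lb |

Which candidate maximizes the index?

Screen on constraints: k ≥ 26.9 W/(m·K); cost ≤ 34 $/kg. Survivors: option X, option S.
Putting every candidate on a common basis:
  option X: σ_y = 295.0 MPa, ρ = 8770 kg/m³
  option S: σ_y = 139.0 MPa, ρ = 7160 kg/m³
  option X: M = 33.6 kN·m/kg
  option S: M = 19.4 kN·m/kg
The maximum is for option X.

option X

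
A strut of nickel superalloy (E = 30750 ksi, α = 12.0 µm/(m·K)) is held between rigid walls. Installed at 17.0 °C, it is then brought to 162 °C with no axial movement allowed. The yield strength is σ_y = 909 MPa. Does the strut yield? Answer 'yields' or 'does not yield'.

does not yield

E = 30750 ksi = 212.0 GPa.
ΔT = 145.0 K. Constrained thermal stress σ = E·α·ΔT = 212.0×10³ MPa × 12.0×10⁻⁶ × 145.0 = 369 MPa (compressive).
Compare to σ_y = 909 MPa: σ < σ_y, so it does not yield.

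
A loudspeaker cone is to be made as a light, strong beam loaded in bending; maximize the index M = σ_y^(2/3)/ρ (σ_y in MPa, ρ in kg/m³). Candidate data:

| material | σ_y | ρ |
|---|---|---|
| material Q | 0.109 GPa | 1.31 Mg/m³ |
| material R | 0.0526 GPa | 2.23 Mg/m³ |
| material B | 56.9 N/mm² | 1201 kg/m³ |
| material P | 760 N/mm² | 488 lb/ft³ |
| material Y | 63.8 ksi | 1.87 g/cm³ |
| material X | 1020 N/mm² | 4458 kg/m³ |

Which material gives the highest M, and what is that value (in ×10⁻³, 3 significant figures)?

material Y, M = 30.9×10⁻³

In SI units:
  material Q: σ_y = 109.0 MPa, ρ = 1310 kg/m³
  material R: σ_y = 52.60 MPa, ρ = 2230 kg/m³
  material B: σ_y = 56.90 MPa, ρ = 1201 kg/m³
  material P: σ_y = 760.0 MPa, ρ = 7817 kg/m³
  material Y: σ_y = 439.9 MPa, ρ = 1870 kg/m³
  material X: σ_y = 1020 MPa, ρ = 4458 kg/m³
  material Y: M = 30.9×10⁻³
  material X: M = 22.7×10⁻³
  material Q: M = 17.4×10⁻³
  material B: M = 12.3×10⁻³
  material P: M = 10.7×10⁻³
  material R: M = 6.30×10⁻³
Material Y has the largest M.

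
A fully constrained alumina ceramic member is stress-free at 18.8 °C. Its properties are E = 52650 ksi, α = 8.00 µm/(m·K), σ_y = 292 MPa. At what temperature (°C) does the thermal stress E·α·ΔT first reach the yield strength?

E = 52650 ksi = 363.0 GPa.
E·α·ΔT = 292.0 MPa ⇒ ΔT = 292.0 / (363.0×10³ × 8.00×10⁻⁶) = 100.5 K.
T = 18.8 + 100.5 = 119.3 °C.

119 °C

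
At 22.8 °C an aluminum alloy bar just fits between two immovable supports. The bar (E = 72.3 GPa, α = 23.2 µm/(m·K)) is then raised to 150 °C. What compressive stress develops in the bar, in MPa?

ΔT = 127.2 K. Constrained thermal stress σ = E·α·ΔT = 72.30×10³ MPa × 23.2×10⁻⁶ × 127.2 = 213 MPa (compressive).

213 MPa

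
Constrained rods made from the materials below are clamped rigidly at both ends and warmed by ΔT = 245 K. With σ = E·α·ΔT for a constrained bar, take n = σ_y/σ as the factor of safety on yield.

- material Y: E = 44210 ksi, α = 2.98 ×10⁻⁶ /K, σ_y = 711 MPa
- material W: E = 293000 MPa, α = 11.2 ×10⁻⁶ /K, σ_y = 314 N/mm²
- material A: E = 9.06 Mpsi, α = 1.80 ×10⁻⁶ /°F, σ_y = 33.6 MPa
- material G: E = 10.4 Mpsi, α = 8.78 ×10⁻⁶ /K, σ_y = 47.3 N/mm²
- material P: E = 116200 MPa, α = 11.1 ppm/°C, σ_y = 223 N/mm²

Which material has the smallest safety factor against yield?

Converting E to GPa, α to ×10⁻⁶/K, σ_y to MPa, then σ and n for each:
  material Y: E = 304.8, α = 2.98, σ_y = 711.0 → σ = 223 MPa, n = 3.19
  material W: E = 293.0, α = 11.2, σ_y = 314.0 → σ = 804 MPa, n = 0.391
  material A: E = 62.47, α = 3.24, σ_y = 33.60 → σ = 49.6 MPa, n = 0.678
  material G: E = 71.71, α = 8.78, σ_y = 47.30 → σ = 154 MPa, n = 0.307
  material P: E = 116.2, α = 11.1, σ_y = 223.0 → σ = 316 MPa, n = 0.706
Material G has the lowest safety factor, n = 0.307.

material G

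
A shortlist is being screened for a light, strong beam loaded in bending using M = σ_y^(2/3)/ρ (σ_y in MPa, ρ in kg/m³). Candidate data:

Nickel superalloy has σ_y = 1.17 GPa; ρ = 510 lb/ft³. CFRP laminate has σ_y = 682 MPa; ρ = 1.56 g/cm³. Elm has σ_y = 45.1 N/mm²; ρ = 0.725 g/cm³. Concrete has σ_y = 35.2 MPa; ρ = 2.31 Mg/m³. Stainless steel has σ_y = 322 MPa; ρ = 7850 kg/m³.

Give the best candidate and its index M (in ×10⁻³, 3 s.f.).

CFRP laminate, M = 49.7×10⁻³

Putting every candidate on a common basis:
  nickel superalloy: σ_y = 1170 MPa, ρ = 8169 kg/m³
  CFRP laminate: σ_y = 682.0 MPa, ρ = 1560 kg/m³
  elm: σ_y = 45.10 MPa, ρ = 725.0 kg/m³
  concrete: σ_y = 35.20 MPa, ρ = 2310 kg/m³
  stainless steel: σ_y = 322.0 MPa, ρ = 7850 kg/m³
  CFRP laminate: M = 49.7×10⁻³
  elm: M = 17.5×10⁻³
  nickel superalloy: M = 13.6×10⁻³
  stainless steel: M = 5.98×10⁻³
  concrete: M = 4.65×10⁻³
CFRP laminate ranks first.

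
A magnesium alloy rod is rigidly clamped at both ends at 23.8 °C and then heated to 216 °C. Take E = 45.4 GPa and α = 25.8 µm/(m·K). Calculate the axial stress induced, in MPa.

225 MPa

ΔT = 192.2 K. Constrained thermal stress σ = E·α·ΔT = 45.40×10³ MPa × 25.8×10⁻⁶ × 192.2 = 225 MPa (compressive).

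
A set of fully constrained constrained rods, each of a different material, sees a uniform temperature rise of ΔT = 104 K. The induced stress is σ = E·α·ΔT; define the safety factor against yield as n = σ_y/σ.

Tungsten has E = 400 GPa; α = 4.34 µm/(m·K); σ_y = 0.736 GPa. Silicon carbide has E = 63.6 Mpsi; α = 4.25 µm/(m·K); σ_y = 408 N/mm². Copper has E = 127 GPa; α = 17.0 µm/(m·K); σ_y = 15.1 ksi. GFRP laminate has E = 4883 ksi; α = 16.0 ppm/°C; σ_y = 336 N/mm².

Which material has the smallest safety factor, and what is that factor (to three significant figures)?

copper, n = 0.464

Converting E to GPa, α to ×10⁻⁶/K, σ_y to MPa, then σ and n for each:
  tungsten: E = 400.0, α = 4.34, σ_y = 736.0 → σ = 181 MPa, n = 4.08
  silicon carbide: E = 438.5, α = 4.25, σ_y = 408.0 → σ = 194 MPa, n = 2.11
  copper: E = 127.0, α = 17.0, σ_y = 104.1 → σ = 225 MPa, n = 0.464
  GFRP laminate: E = 33.67, α = 16.0, σ_y = 336.0 → σ = 56.0 MPa, n = 6.00
Copper has the lowest safety factor, n = 0.464.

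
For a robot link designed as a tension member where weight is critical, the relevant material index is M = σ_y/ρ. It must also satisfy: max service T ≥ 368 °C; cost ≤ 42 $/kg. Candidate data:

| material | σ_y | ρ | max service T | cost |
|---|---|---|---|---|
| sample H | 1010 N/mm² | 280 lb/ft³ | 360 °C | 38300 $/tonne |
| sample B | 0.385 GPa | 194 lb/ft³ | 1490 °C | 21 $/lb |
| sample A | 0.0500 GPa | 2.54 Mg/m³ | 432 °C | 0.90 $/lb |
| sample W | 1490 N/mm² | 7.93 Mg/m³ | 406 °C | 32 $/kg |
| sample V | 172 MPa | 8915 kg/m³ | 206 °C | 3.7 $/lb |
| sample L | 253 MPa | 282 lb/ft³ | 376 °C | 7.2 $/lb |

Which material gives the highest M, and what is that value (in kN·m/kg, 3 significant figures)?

sample W, M = 188 kN·m/kg

Screen on constraints: max service T ≥ 368 °C; cost ≤ 42 $/kg. Survivors: sample A, sample W, sample L.
In SI units:
  sample A: σ_y = 50.00 MPa, ρ = 2540 kg/m³
  sample W: σ_y = 1490 MPa, ρ = 7930 kg/m³
  sample L: σ_y = 253.0 MPa, ρ = 4517 kg/m³
  sample W: M = 188 kN·m/kg
  sample L: M = 56.0 kN·m/kg
  sample A: M = 19.7 kN·m/kg
Highest index: sample W.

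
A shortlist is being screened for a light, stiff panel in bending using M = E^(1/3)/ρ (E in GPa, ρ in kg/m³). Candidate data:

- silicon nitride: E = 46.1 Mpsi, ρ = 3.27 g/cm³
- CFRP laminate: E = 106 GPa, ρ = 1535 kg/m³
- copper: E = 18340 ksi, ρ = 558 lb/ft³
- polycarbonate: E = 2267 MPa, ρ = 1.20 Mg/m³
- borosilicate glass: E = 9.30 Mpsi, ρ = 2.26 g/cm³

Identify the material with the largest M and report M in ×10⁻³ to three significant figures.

In SI units:
  silicon nitride: E = 317.8 GPa, ρ = 3270 kg/m³
  CFRP laminate: E = 106.0 GPa, ρ = 1535 kg/m³
  copper: E = 126.4 GPa, ρ = 8938 kg/m³
  polycarbonate: E = 2.267 GPa, ρ = 1200 kg/m³
  borosilicate glass: E = 64.12 GPa, ρ = 2260 kg/m³
  CFRP laminate: M = 3.08×10⁻³
  silicon nitride: M = 2.09×10⁻³
  borosilicate glass: M = 1.77×10⁻³
  polycarbonate: M = 1.09×10⁻³
  copper: M = 0.562×10⁻³
The maximum is for CFRP laminate.

CFRP laminate, M = 3.08×10⁻³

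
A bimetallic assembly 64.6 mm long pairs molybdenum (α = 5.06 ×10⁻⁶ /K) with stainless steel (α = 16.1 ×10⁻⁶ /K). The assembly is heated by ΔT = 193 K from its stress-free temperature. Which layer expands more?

α(molybdenum) = 5.06×10⁻⁶/K vs α(stainless steel) = 16.1×10⁻⁶/K.
Higher α expands more for the same ΔT: stainless steel.

stainless steel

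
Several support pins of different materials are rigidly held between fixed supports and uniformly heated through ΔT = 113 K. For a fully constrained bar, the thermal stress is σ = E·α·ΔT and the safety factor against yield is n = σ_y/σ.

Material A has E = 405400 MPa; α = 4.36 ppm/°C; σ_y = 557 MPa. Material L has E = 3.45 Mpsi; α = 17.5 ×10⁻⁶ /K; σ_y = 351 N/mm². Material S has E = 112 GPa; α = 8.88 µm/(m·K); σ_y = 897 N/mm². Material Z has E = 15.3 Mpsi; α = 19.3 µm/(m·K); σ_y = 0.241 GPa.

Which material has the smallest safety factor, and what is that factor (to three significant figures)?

material Z, n = 1.05

Per material, after unit conversion:
  material A: E = 405.4, α = 4.36, σ_y = 557.0 → σ = 200 MPa, n = 2.79
  material L: E = 23.79, α = 17.5, σ_y = 351.0 → σ = 47.0 MPa, n = 7.46
  material S: E = 112.0, α = 8.88, σ_y = 897.0 → σ = 112 MPa, n = 7.98
  material Z: E = 105.5, α = 19.3, σ_y = 241.0 → σ = 230 MPa, n = 1.05
Material Z has the lowest safety factor, n = 1.05.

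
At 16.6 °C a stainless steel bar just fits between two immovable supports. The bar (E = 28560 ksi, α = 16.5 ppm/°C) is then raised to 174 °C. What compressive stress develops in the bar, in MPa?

511 MPa

E = 28560 ksi = 196.9 GPa.
ΔT = 157.4 K. Constrained thermal stress σ = E·α·ΔT = 196.9×10³ MPa × 16.5×10⁻⁶ × 157.4 = 511 MPa (compressive).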